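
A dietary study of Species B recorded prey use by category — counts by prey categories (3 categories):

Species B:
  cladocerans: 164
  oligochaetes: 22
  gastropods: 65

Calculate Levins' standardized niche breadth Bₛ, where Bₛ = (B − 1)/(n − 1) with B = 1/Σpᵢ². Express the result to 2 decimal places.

Proportions for Species B (n=251): 164/251=0.6534, 22/251=0.0876, 65/251=0.2590
Σpᵢ² = 0.6534² + 0.0876² + 0.2590² = 0.426932 + 0.007674 + 0.067081 = 0.501687
B = 1 / 0.501687 = 1.9933
Bₛ = (B − 1)/(n − 1) = (1.9933 − 1)/(3 − 1) = 0.9933/2 = 0.4967

0.50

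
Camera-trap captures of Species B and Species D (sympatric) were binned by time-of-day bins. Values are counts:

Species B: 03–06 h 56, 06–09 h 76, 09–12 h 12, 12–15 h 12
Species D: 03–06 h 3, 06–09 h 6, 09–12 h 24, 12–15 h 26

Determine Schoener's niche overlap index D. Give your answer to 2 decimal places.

Proportions for Species B (n=156): 56/156=0.3590, 76/156=0.4872, 12/156=0.0769, 12/156=0.0769
Proportions for Species D (n=59): 3/59=0.0508, 6/59=0.1017, 24/59=0.4068, 26/59=0.4407
Σ|p₁ᵢ − p₂ᵢ| = 0.3082 + 0.3855 + 0.3299 + 0.3638 = 1.3874
D = 1 − ½ × 1.3874 = 1 − 0.69370 = 0.30630

0.31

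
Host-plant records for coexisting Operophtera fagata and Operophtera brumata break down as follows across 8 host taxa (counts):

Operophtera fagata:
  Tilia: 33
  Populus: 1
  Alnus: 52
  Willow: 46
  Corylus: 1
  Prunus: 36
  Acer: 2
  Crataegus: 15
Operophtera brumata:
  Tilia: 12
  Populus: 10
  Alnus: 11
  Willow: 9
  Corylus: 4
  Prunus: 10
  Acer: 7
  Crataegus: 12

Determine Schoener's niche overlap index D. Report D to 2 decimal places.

0.66

Proportions for Operophtera fagata (n=186): 33/186=0.1774, 1/186=0.0054, 52/186=0.2796, 46/186=0.2473, 1/186=0.0054, 36/186=0.1935, 2/186=0.0108, 15/186=0.0806
Proportions for Operophtera brumata (n=75): 12/75=0.1600, 10/75=0.1333, 11/75=0.1467, 9/75=0.1200, 4/75=0.0533, 10/75=0.1333, 7/75=0.0933, 12/75=0.1600
Σ|p₁ᵢ − p₂ᵢ| = 0.0174 + 0.1279 + 0.1329 + 0.1273 + 0.0479 + 0.0602 + 0.0825 + 0.0794 = 0.6755
D = 1 − ½ × 0.6755 = 1 − 0.33775 = 0.66225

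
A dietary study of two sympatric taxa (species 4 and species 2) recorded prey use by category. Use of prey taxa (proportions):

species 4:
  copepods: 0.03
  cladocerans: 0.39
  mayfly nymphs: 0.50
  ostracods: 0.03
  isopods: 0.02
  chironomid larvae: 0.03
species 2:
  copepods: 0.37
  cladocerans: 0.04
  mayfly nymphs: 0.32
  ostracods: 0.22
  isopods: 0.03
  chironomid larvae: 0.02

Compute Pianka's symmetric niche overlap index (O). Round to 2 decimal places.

0.57

Σ p₁ᵢp₂ᵢ = 0.0111 + 0.0156 + 0.1600 + 0.0066 + 0.0006 + 0.0006 = 0.1945
Σp_1ᵢ² = 0.03² + 0.39² + 0.50² + 0.03² + 0.02² + 0.03² = 0.0009 + 0.1521 + 0.2500 + 0.0009 + 0.0004 + 0.0009 = 0.4052
Σp_2ᵢ² = 0.37² + 0.04² + 0.32² + 0.22² + 0.03² + 0.02² = 0.1369 + 0.0016 + 0.1024 + 0.0484 + 0.0009 + 0.0004 = 0.2906
O = 0.1945 / √(0.4052 × 0.2906) = 0.1945 / 0.34315 = 0.5668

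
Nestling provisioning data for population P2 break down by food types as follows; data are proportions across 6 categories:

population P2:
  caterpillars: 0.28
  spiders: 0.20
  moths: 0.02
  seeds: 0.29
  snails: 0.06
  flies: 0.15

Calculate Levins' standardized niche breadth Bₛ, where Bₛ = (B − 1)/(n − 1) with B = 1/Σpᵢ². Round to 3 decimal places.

Σpᵢ² = 0.28² + 0.20² + 0.02² + 0.29² + 0.06² + 0.15² = 0.0784 + 0.0400 + 0.0004 + 0.0841 + 0.0036 + 0.0225 = 0.2290
B = 1 / 0.2290 = 4.36681
Bₛ = (B − 1)/(n − 1) = (4.36681 − 1)/(6 − 1) = 3.36681/5 = 0.67336

0.673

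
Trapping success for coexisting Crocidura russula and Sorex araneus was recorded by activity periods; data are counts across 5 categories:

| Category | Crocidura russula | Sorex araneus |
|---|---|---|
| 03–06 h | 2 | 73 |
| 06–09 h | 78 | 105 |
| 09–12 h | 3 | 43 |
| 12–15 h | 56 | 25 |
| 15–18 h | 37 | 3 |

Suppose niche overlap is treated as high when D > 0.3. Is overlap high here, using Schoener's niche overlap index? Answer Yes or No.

Yes

Proportions for Crocidura russula (n=176): 2/176=0.0114, 78/176=0.4432, 3/176=0.0170, 56/176=0.3182, 37/176=0.2102
Proportions for Sorex araneus (n=249): 73/249=0.2932, 105/249=0.4217, 43/249=0.1727, 25/249=0.1004, 3/249=0.0120
Σ|p₁ᵢ − p₂ᵢ| = 0.2818 + 0.0215 + 0.1557 + 0.2178 + 0.1982 = 0.8750
D = 1 − ½ × 0.8750 = 1 − 0.43750 = 0.56250
D = 0.56250 > 0.3 → Yes.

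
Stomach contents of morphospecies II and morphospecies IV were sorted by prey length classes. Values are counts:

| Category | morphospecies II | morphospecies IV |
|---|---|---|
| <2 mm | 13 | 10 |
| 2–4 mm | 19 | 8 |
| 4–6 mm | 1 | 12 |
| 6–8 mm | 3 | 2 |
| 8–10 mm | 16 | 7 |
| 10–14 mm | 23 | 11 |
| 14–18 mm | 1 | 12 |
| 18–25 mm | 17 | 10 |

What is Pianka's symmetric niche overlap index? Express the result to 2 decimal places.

0.78

Proportions for morphospecies II (n=93): 13/93=0.1398, 19/93=0.2043, 1/93=0.0108, 3/93=0.0323, 16/93=0.1720, 23/93=0.2473, 1/93=0.0108, 17/93=0.1828
Proportions for morphospecies IV (n=72): 10/72=0.1389, 8/72=0.1111, 12/72=0.1667, 2/72=0.0278, 7/72=0.0972, 11/72=0.1528, 12/72=0.1667, 10/72=0.1389
Σ p₁ᵢp₂ᵢ = 0.019418 + 0.022698 + 0.001800 + 0.000898 + 0.016718 + 0.037787 + 0.001800 + 0.025391 = 0.126510
Σp_1ᵢ² = 0.1398² + 0.2043² + 0.0108² + 0.0323² + 0.1720² + 0.2473² + 0.0108² + 0.1828² = 0.019544 + 0.041738 + 0.000117 + 0.001043 + 0.029584 + 0.061157 + 0.000117 + 0.033416 = 0.186716
Σp_2ᵢ² = 0.1389² + 0.1111² + 0.1667² + 0.0278² + 0.0972² + 0.1528² + 0.1667² + 0.1389² = 0.019293 + 0.012343 + 0.027789 + 0.000773 + 0.009448 + 0.023348 + 0.027789 + 0.019293 = 0.140076
O = 0.126510 / √(0.186716 × 0.140076) = 0.126510 / 0.1617233 = 0.7823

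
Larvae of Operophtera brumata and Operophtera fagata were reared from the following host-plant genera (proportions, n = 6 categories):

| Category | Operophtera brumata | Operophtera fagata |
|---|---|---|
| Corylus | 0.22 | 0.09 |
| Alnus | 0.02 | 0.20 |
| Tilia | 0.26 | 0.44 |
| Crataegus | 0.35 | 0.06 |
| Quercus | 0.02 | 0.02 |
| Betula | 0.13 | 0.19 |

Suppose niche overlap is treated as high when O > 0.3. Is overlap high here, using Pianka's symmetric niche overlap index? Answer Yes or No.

Σ p₁ᵢp₂ᵢ = 0.0198 + 0.0040 + 0.1144 + 0.0210 + 0.0004 + 0.0247 = 0.1843
Σp_1ᵢ² = 0.22² + 0.02² + 0.26² + 0.35² + 0.02² + 0.13² = 0.0484 + 0.0004 + 0.0676 + 0.1225 + 0.0004 + 0.0169 = 0.2562
Σp_2ᵢ² = 0.09² + 0.20² + 0.44² + 0.06² + 0.02² + 0.19² = 0.0081 + 0.0400 + 0.1936 + 0.0036 + 0.0004 + 0.0361 = 0.2818
O = 0.1843 / √(0.2562 × 0.2818) = 0.1843 / 0.26870 = 0.6859
O = 0.6859 > 0.3 → Yes.

Yes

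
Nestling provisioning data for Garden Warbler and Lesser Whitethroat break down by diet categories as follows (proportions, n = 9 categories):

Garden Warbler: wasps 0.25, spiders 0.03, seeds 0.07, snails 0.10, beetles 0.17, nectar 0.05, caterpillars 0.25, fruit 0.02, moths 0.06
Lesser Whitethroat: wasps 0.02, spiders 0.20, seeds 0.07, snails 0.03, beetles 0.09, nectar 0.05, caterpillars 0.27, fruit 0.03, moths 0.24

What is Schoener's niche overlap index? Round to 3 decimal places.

0.620

Σ|p₁ᵢ − p₂ᵢ| = 0.23 + 0.17 + 0.00 + 0.07 + 0.08 + 0.00 + 0.02 + 0.01 + 0.18 = 0.76
D = 1 − ½ × 0.76 = 1 − 0.380 = 0.62000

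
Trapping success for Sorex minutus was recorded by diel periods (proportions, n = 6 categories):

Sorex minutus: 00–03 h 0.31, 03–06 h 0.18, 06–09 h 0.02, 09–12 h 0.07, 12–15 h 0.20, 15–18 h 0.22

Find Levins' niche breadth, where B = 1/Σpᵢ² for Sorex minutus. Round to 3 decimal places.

4.500

Σpᵢ² = 0.31² + 0.18² + 0.02² + 0.07² + 0.20² + 0.22² = 0.0961 + 0.0324 + 0.0004 + 0.0049 + 0.0400 + 0.0484 = 0.2222
B = 1 / 0.2222 = 4.50045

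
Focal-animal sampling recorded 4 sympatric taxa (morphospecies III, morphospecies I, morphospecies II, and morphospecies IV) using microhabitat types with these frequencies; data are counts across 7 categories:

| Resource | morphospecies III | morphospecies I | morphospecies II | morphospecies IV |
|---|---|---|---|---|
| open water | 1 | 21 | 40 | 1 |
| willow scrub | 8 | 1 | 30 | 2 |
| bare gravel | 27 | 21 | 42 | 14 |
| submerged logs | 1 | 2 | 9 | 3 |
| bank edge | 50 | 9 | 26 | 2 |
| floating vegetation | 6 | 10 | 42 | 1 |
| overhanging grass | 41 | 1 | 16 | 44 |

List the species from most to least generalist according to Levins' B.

morphospecies II > morphospecies I > morphospecies III > morphospecies IV

Proportions for morphospecies III (n=134): 1/134=0.0075, 8/134=0.0597, 27/134=0.2015, 1/134=0.0075, 50/134=0.3731, 6/134=0.0448, 41/134=0.3060
Proportions for morphospecies I (n=65): 21/65=0.3231, 1/65=0.0154, 21/65=0.3231, 2/65=0.0308, 9/65=0.1385, 10/65=0.1538, 1/65=0.0154
Proportions for morphospecies II (n=205): 40/205=0.1951, 30/205=0.1463, 42/205=0.2049, 9/205=0.0439, 26/205=0.1268, 42/205=0.2049, 16/205=0.0780
Proportions for morphospecies IV (n=67): 1/67=0.0149, 2/67=0.0299, 14/67=0.2090, 3/67=0.0448, 2/67=0.0299, 1/67=0.0149, 44/67=0.6567
Σp_IIIᵢ² = 0.0075² + 0.0597² + 0.2015² + 0.0075² + 0.3731² + 0.0448² + 0.3060² = 0.000056 + 0.003564 + 0.040602 + 0.000056 + 0.139204 + 0.002007 + 0.093636 = 0.279125
B_III = 1 / 0.279125 = 3.5826
Σp_Iᵢ² = 0.3231² + 0.0154² + 0.3231² + 0.0308² + 0.1385² + 0.1538² + 0.0154² = 0.104394 + 0.000237 + 0.104394 + 0.000949 + 0.019182 + 0.023654 + 0.000237 = 0.253047
B_I = 1 / 0.253047 = 3.9518
Σp_IIᵢ² = 0.1951² + 0.1463² + 0.2049² + 0.0439² + 0.1268² + 0.2049² + 0.0780² = 0.038064 + 0.021404 + 0.041984 + 0.001927 + 0.016078 + 0.041984 + 0.006084 = 0.167525
B_II = 1 / 0.167525 = 5.9693
Σp_IVᵢ² = 0.0149² + 0.0299² + 0.2090² + 0.0448² + 0.0299² + 0.0149² + 0.6567² = 0.000222 + 0.000894 + 0.043681 + 0.002007 + 0.000894 + 0.000222 + 0.431255 = 0.479175
B_IV = 1 / 0.479175 = 2.0869
Ranking by B (broadest → narrowest): morphospecies II (5.97) > morphospecies I (3.95) > morphospecies III (3.58) > morphospecies IV (2.09)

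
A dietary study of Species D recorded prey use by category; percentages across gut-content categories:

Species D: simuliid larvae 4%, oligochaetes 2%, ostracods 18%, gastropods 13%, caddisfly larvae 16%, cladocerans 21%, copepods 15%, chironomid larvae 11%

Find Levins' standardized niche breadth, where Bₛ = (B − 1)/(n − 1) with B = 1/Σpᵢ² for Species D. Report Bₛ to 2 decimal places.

Convert percentages to proportions (divide by 100).
Σpᵢ² = 0.04² + 0.02² + 0.18² + 0.13² + 0.16² + 0.21² + 0.15² + 0.11² = 0.0016 + 0.0004 + 0.0324 + 0.0169 + 0.0256 + 0.0441 + 0.0225 + 0.0121 = 0.1556
B = 1 / 0.1556 = 6.4267
Bₛ = (B − 1)/(n − 1) = (6.4267 − 1)/(8 − 1) = 5.4267/7 = 0.7752

0.78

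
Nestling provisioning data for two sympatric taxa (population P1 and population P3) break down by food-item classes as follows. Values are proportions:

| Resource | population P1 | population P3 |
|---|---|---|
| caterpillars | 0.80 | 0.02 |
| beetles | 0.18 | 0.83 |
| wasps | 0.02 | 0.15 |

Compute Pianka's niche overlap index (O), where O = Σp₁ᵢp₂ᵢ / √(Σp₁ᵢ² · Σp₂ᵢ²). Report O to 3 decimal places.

0.243

Σ p₁ᵢp₂ᵢ = 0.0160 + 0.1494 + 0.0030 = 0.1684
Σp_1ᵢ² = 0.80² + 0.18² + 0.02² = 0.6400 + 0.0324 + 0.0004 = 0.6728
Σp_2ᵢ² = 0.02² + 0.83² + 0.15² = 0.0004 + 0.6889 + 0.0225 = 0.7118
O = 0.1684 / √(0.6728 × 0.7118) = 0.1684 / 0.692025 = 0.24334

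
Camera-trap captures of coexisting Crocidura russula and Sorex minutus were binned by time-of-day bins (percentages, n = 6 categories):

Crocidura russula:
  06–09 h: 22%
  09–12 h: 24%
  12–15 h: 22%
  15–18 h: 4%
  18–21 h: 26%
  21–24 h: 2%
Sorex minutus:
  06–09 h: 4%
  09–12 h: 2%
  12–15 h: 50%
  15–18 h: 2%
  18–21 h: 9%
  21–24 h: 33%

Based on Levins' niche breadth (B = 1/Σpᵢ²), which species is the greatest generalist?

Convert percentages to proportions (divide by 100).
Σp_russᵢ² = 0.22² + 0.24² + 0.22² + 0.04² + 0.26² + 0.02² = 0.0484 + 0.0576 + 0.0484 + 0.0016 + 0.0676 + 0.0004 = 0.2240
B_russ = 1 / 0.2240 = 4.4643
Σp_minuᵢ² = 0.04² + 0.02² + 0.50² + 0.02² + 0.09² + 0.33² = 0.0016 + 0.0004 + 0.2500 + 0.0004 + 0.0081 + 0.1089 = 0.3694
B_minu = 1 / 0.3694 = 2.7071
Highest B → broadest niche (most generalist): Crocidura russula (B = 4.46).

Crocidura russula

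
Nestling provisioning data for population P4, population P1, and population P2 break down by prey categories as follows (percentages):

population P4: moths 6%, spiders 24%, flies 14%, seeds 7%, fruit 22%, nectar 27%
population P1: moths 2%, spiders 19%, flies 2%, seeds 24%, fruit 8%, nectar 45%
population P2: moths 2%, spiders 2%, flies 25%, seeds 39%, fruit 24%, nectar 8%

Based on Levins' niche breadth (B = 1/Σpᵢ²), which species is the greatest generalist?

population P4

Convert percentages to proportions (divide by 100).
Σp_P4ᵢ² = 0.06² + 0.24² + 0.14² + 0.07² + 0.22² + 0.27² = 0.0036 + 0.0576 + 0.0196 + 0.0049 + 0.0484 + 0.0729 = 0.2070
B_P4 = 1 / 0.2070 = 4.8309
Σp_P1ᵢ² = 0.02² + 0.19² + 0.02² + 0.24² + 0.08² + 0.45² = 0.0004 + 0.0361 + 0.0004 + 0.0576 + 0.0064 + 0.2025 = 0.3034
B_P1 = 1 / 0.3034 = 3.2960
Σp_P2ᵢ² = 0.02² + 0.02² + 0.25² + 0.39² + 0.24² + 0.08² = 0.0004 + 0.0004 + 0.0625 + 0.1521 + 0.0576 + 0.0064 = 0.2794
B_P2 = 1 / 0.2794 = 3.5791
Highest B → broadest niche (most generalist): population P4 (B = 4.83).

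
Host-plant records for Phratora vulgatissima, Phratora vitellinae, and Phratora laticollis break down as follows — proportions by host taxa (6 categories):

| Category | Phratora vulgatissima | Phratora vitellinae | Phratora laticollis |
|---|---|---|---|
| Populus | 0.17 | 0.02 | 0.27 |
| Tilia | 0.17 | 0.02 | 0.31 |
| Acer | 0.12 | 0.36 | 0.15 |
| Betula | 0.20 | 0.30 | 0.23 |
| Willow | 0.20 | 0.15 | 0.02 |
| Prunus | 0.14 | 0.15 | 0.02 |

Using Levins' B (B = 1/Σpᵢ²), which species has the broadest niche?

Phratora vulgatissima

Σp_vulgᵢ² = 0.17² + 0.17² + 0.12² + 0.20² + 0.20² + 0.14² = 0.0289 + 0.0289 + 0.0144 + 0.0400 + 0.0400 + 0.0196 = 0.1718
B_vulg = 1 / 0.1718 = 5.8207
Σp_viteᵢ² = 0.02² + 0.02² + 0.36² + 0.30² + 0.15² + 0.15² = 0.0004 + 0.0004 + 0.1296 + 0.0900 + 0.0225 + 0.0225 = 0.2654
B_vite = 1 / 0.2654 = 3.7679
Σp_latiᵢ² = 0.27² + 0.31² + 0.15² + 0.23² + 0.02² + 0.02² = 0.0729 + 0.0961 + 0.0225 + 0.0529 + 0.0004 + 0.0004 = 0.2452
B_lati = 1 / 0.2452 = 4.0783
Highest B → broadest niche (most generalist): Phratora vulgatissima (B = 5.82).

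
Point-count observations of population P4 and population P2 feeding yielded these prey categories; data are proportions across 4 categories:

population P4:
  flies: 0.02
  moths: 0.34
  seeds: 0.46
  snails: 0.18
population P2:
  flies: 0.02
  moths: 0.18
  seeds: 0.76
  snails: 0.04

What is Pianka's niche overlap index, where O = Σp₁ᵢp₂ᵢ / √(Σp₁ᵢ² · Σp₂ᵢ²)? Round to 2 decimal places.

0.89

Σ p₁ᵢp₂ᵢ = 0.0004 + 0.0612 + 0.3496 + 0.0072 = 0.4184
Σp_1ᵢ² = 0.02² + 0.34² + 0.46² + 0.18² = 0.0004 + 0.1156 + 0.2116 + 0.0324 = 0.3600
Σp_2ᵢ² = 0.02² + 0.18² + 0.76² + 0.04² = 0.0004 + 0.0324 + 0.5776 + 0.0016 = 0.6120
O = 0.4184 / √(0.3600 × 0.6120) = 0.4184 / 0.46938 = 0.8914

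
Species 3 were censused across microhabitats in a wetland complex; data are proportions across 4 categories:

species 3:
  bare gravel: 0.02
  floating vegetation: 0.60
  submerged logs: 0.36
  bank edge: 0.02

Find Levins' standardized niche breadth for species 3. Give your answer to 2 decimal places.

0.35

Σpᵢ² = 0.02² + 0.60² + 0.36² + 0.02² = 0.0004 + 0.3600 + 0.1296 + 0.0004 = 0.4904
B = 1 / 0.4904 = 2.0392
Bₛ = (B − 1)/(n − 1) = (2.0392 − 1)/(4 − 1) = 1.0392/3 = 0.3464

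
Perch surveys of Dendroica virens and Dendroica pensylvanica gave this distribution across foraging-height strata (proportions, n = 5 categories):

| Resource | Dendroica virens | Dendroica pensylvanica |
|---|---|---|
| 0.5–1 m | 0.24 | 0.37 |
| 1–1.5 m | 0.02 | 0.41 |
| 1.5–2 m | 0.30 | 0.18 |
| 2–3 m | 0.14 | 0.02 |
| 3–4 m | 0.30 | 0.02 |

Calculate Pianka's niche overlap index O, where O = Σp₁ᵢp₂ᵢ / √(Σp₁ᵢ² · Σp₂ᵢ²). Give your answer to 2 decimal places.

0.54

Σ p₁ᵢp₂ᵢ = 0.0888 + 0.0082 + 0.0540 + 0.0028 + 0.0060 = 0.1598
Σp_1ᵢ² = 0.24² + 0.02² + 0.30² + 0.14² + 0.30² = 0.0576 + 0.0004 + 0.0900 + 0.0196 + 0.0900 = 0.2576
Σp_2ᵢ² = 0.37² + 0.41² + 0.18² + 0.02² + 0.02² = 0.1369 + 0.1681 + 0.0324 + 0.0004 + 0.0004 = 0.3382
O = 0.1598 / √(0.2576 × 0.3382) = 0.1598 / 0.29516 = 0.5414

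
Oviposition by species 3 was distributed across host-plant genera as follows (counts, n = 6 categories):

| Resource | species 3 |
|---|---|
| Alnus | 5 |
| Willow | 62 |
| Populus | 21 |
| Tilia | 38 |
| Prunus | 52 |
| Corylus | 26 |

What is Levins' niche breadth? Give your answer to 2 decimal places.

4.56

Proportions for species 3 (n=204): 5/204=0.0245, 62/204=0.3039, 21/204=0.1029, 38/204=0.1863, 52/204=0.2549, 26/204=0.1275
Σpᵢ² = 0.0245² + 0.3039² + 0.1029² + 0.1863² + 0.2549² + 0.1275² = 0.000600 + 0.092355 + 0.010588 + 0.034708 + 0.064974 + 0.016256 = 0.219481
B = 1 / 0.219481 = 4.5562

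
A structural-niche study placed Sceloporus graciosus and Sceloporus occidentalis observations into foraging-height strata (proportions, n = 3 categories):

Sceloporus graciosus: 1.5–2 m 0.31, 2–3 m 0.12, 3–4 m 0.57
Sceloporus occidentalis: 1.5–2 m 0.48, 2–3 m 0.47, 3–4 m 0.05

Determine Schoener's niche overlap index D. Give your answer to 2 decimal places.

0.48

Σ|p₁ᵢ − p₂ᵢ| = 0.17 + 0.35 + 0.52 = 1.04
D = 1 − ½ × 1.04 = 1 − 0.520 = 0.4800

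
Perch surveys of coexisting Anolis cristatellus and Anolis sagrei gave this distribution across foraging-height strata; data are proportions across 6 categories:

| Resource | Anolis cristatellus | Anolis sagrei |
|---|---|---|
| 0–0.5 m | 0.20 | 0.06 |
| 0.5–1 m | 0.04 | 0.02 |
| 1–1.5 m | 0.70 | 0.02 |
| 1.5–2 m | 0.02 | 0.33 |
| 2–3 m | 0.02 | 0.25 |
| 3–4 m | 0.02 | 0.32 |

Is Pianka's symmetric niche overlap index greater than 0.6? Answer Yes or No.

Σ p₁ᵢp₂ᵢ = 0.0120 + 0.0008 + 0.0140 + 0.0066 + 0.0050 + 0.0064 = 0.0448
Σp_1ᵢ² = 0.20² + 0.04² + 0.70² + 0.02² + 0.02² + 0.02² = 0.0400 + 0.0016 + 0.4900 + 0.0004 + 0.0004 + 0.0004 = 0.5328
Σp_2ᵢ² = 0.06² + 0.02² + 0.02² + 0.33² + 0.25² + 0.32² = 0.0036 + 0.0004 + 0.0004 + 0.1089 + 0.0625 + 0.1024 = 0.2782
O = 0.0448 / √(0.5328 × 0.2782) = 0.0448 / 0.38500 = 0.1164
O = 0.1164 < 0.6 → No.

No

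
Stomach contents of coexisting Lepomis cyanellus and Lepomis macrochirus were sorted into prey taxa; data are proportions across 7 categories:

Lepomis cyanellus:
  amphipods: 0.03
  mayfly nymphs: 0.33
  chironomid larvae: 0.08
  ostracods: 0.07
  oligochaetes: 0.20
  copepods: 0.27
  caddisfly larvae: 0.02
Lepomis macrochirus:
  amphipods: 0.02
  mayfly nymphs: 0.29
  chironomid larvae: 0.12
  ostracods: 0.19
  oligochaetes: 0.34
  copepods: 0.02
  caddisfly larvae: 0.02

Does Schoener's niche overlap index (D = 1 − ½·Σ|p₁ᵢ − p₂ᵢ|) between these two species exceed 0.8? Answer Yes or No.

No

Σ|p₁ᵢ − p₂ᵢ| = 0.01 + 0.04 + 0.04 + 0.12 + 0.14 + 0.25 + 0.00 = 0.60
D = 1 − ½ × 0.60 = 1 − 0.300 = 0.7000
D = 0.7000 < 0.8 → No.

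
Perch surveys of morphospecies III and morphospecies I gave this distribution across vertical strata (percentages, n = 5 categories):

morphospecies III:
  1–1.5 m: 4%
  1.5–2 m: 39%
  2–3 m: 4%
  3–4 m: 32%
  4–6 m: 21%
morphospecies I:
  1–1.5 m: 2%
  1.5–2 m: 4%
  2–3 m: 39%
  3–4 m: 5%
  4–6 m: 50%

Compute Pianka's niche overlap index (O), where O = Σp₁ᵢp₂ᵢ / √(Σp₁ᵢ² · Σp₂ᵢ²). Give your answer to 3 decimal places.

Convert percentages to proportions (divide by 100).
Σ p₁ᵢp₂ᵢ = 0.0008 + 0.0156 + 0.0156 + 0.0160 + 0.1050 = 0.1530
Σp_1ᵢ² = 0.04² + 0.39² + 0.04² + 0.32² + 0.21² = 0.0016 + 0.1521 + 0.0016 + 0.1024 + 0.0441 = 0.3018
Σp_2ᵢ² = 0.02² + 0.04² + 0.39² + 0.05² + 0.50² = 0.0004 + 0.0016 + 0.1521 + 0.0025 + 0.2500 = 0.4066
O = 0.1530 / √(0.3018 × 0.4066) = 0.1530 / 0.350303 = 0.43676

0.437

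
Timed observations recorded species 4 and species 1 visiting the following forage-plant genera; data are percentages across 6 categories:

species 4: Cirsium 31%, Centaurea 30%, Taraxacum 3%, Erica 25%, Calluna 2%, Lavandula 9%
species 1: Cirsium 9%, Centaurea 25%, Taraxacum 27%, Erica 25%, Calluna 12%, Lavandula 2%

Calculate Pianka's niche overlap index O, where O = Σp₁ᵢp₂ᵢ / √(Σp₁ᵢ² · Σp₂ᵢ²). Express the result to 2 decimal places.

0.74

Convert percentages to proportions (divide by 100).
Σ p₁ᵢp₂ᵢ = 0.0279 + 0.0750 + 0.0081 + 0.0625 + 0.0024 + 0.0018 = 0.1777
Σp_1ᵢ² = 0.31² + 0.30² + 0.03² + 0.25² + 0.02² + 0.09² = 0.0961 + 0.0900 + 0.0009 + 0.0625 + 0.0004 + 0.0081 = 0.2580
Σp_2ᵢ² = 0.09² + 0.25² + 0.27² + 0.25² + 0.12² + 0.02² = 0.0081 + 0.0625 + 0.0729 + 0.0625 + 0.0144 + 0.0004 = 0.2208
O = 0.1777 / √(0.2580 × 0.2208) = 0.1777 / 0.23868 = 0.7445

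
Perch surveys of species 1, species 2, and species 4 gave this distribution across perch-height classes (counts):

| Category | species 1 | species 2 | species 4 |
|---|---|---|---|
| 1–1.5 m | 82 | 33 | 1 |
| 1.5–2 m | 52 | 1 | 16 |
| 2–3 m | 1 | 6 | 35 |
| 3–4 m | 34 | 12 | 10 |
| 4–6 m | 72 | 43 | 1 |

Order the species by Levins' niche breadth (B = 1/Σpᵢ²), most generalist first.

Proportions for species 1 (n=241): 82/241=0.3402, 52/241=0.2158, 1/241=0.0041, 34/241=0.1411, 72/241=0.2988
Proportions for species 2 (n=95): 33/95=0.3474, 1/95=0.0105, 6/95=0.0632, 12/95=0.1263, 43/95=0.4526
Proportions for species 4 (n=63): 1/63=0.0159, 16/63=0.2540, 35/63=0.5556, 10/63=0.1587, 1/63=0.0159
Σp_1ᵢ² = 0.3402² + 0.2158² + 0.0041² + 0.1411² + 0.2988² = 0.115736 + 0.046570 + 0.000017 + 0.019909 + 0.089281 = 0.271513
B_1 = 1 / 0.271513 = 3.6831
Σp_2ᵢ² = 0.3474² + 0.0105² + 0.0632² + 0.1263² + 0.4526² = 0.120687 + 0.000110 + 0.003994 + 0.015952 + 0.204847 = 0.345590
B_2 = 1 / 0.345590 = 2.8936
Σp_4ᵢ² = 0.0159² + 0.2540² + 0.5556² + 0.1587² + 0.0159² = 0.000253 + 0.064516 + 0.308691 + 0.025186 + 0.000253 = 0.398899
B_4 = 1 / 0.398899 = 2.5069
Ranking by B (broadest → narrowest): species 1 (3.68) > species 2 (2.89) > species 4 (2.51)

species 1 > species 2 > species 4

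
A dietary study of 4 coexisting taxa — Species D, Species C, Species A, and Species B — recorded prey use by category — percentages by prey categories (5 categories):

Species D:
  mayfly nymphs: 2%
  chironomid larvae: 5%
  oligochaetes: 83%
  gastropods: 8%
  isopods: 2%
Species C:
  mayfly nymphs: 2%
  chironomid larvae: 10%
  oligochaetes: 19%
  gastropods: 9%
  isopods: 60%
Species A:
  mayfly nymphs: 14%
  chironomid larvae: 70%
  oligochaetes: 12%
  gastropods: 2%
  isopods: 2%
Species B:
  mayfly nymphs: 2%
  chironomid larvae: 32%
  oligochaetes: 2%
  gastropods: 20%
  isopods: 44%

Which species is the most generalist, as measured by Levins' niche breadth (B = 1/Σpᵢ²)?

Species B

Convert percentages to proportions (divide by 100).
Σp_Dᵢ² = 0.02² + 0.05² + 0.83² + 0.08² + 0.02² = 0.0004 + 0.0025 + 0.6889 + 0.0064 + 0.0004 = 0.6986
B_D = 1 / 0.6986 = 1.4314
Σp_Cᵢ² = 0.02² + 0.10² + 0.19² + 0.09² + 0.60² = 0.0004 + 0.0100 + 0.0361 + 0.0081 + 0.3600 = 0.4146
B_C = 1 / 0.4146 = 2.4120
Σp_Aᵢ² = 0.14² + 0.70² + 0.12² + 0.02² + 0.02² = 0.0196 + 0.4900 + 0.0144 + 0.0004 + 0.0004 = 0.5248
B_A = 1 / 0.5248 = 1.9055
Σp_Bᵢ² = 0.02² + 0.32² + 0.02² + 0.20² + 0.44² = 0.0004 + 0.1024 + 0.0004 + 0.0400 + 0.1936 = 0.3368
B_B = 1 / 0.3368 = 2.9691
Highest B → broadest niche (most generalist): Species B (B = 2.97).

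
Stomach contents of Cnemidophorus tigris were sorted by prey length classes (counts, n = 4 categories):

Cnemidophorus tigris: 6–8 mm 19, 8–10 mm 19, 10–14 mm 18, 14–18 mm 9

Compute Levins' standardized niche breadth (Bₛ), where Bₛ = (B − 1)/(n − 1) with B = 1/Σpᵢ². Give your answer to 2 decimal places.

Proportions for Cnemidophorus tigris (n=65): 19/65=0.2923, 19/65=0.2923, 18/65=0.2769, 9/65=0.1385
Σpᵢ² = 0.2923² + 0.2923² + 0.2769² + 0.1385² = 0.085439 + 0.085439 + 0.076674 + 0.019182 = 0.266734
B = 1 / 0.266734 = 3.7491
Bₛ = (B − 1)/(n − 1) = (3.7491 − 1)/(4 − 1) = 2.7491/3 = 0.9164

0.92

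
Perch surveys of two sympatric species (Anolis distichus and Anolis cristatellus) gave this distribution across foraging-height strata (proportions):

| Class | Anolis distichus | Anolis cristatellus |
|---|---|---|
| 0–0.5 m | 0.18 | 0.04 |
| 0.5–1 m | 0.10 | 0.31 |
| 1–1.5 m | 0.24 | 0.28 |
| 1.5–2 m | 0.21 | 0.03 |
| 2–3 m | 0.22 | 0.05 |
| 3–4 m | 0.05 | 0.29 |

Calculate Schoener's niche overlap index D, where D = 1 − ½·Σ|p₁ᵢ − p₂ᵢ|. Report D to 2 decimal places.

Σ|p₁ᵢ − p₂ᵢ| = 0.14 + 0.21 + 0.04 + 0.18 + 0.17 + 0.24 = 0.98
D = 1 − ½ × 0.98 = 1 − 0.490 = 0.5100

0.51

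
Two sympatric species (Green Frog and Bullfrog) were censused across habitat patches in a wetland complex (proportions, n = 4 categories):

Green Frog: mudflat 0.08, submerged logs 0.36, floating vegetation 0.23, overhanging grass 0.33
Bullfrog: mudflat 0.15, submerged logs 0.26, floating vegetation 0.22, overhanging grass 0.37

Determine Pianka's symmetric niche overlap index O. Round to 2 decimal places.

0.97

Σ p₁ᵢp₂ᵢ = 0.0120 + 0.0936 + 0.0506 + 0.1221 = 0.2783
Σp_1ᵢ² = 0.08² + 0.36² + 0.23² + 0.33² = 0.0064 + 0.1296 + 0.0529 + 0.1089 = 0.2978
Σp_2ᵢ² = 0.15² + 0.26² + 0.22² + 0.37² = 0.0225 + 0.0676 + 0.0484 + 0.1369 = 0.2754
O = 0.2783 / √(0.2978 × 0.2754) = 0.2783 / 0.28638 = 0.9718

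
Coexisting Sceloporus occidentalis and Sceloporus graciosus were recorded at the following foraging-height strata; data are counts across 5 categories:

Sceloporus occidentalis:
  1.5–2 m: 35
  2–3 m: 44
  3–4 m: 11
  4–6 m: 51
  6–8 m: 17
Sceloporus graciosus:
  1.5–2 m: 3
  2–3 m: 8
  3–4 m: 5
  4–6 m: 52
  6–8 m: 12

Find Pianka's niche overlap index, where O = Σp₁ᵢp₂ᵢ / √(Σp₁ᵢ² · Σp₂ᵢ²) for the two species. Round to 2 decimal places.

0.79

Proportions for Sceloporus occidentalis (n=158): 35/158=0.2215, 44/158=0.2785, 11/158=0.0696, 51/158=0.3228, 17/158=0.1076
Proportions for Sceloporus graciosus (n=80): 3/80=0.0375, 8/80=0.1000, 5/80=0.0625, 52/80=0.6500, 12/80=0.1500
Σ p₁ᵢp₂ᵢ = 0.008306 + 0.027850 + 0.004350 + 0.209820 + 0.016140 = 0.266466
Σp_1ᵢ² = 0.2215² + 0.2785² + 0.0696² + 0.3228² + 0.1076² = 0.049062 + 0.077562 + 0.004844 + 0.104200 + 0.011578 = 0.247246
Σp_2ᵢ² = 0.0375² + 0.1000² + 0.0625² + 0.6500² + 0.1500² = 0.001406 + 0.010000 + 0.003906 + 0.422500 + 0.022500 = 0.460312
O = 0.266466 / √(0.247246 × 0.460312) = 0.266466 / 0.3373578 = 0.7899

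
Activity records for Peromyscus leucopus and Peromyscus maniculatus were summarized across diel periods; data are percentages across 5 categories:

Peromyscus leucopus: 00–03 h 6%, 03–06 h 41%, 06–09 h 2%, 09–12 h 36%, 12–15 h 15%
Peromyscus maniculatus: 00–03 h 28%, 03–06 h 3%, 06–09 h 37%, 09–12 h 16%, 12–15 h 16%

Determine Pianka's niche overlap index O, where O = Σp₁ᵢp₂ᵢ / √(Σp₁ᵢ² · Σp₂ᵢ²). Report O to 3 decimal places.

Convert percentages to proportions (divide by 100).
Σ p₁ᵢp₂ᵢ = 0.0168 + 0.0123 + 0.0074 + 0.0576 + 0.0240 = 0.1181
Σp_1ᵢ² = 0.06² + 0.41² + 0.02² + 0.36² + 0.15² = 0.0036 + 0.1681 + 0.0004 + 0.1296 + 0.0225 = 0.3242
Σp_2ᵢ² = 0.28² + 0.03² + 0.37² + 0.16² + 0.16² = 0.0784 + 0.0009 + 0.1369 + 0.0256 + 0.0256 = 0.2674
O = 0.1181 / √(0.3242 × 0.2674) = 0.1181 / 0.294433 = 0.40111

0.401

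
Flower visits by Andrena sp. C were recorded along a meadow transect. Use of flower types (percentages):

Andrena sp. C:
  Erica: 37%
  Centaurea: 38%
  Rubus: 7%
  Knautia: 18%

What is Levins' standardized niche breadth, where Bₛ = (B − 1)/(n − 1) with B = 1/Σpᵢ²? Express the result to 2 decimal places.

0.71

Convert percentages to proportions (divide by 100).
Σpᵢ² = 0.37² + 0.38² + 0.07² + 0.18² = 0.1369 + 0.1444 + 0.0049 + 0.0324 = 0.3186
B = 1 / 0.3186 = 3.1387
Bₛ = (B − 1)/(n − 1) = (3.1387 − 1)/(4 − 1) = 2.1387/3 = 0.7129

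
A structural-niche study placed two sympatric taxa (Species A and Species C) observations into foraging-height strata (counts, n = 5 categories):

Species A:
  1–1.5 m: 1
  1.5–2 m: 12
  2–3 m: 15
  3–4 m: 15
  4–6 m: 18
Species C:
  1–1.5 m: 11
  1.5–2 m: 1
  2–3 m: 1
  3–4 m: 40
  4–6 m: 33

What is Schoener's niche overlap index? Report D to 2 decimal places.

Proportions for Species A (n=61): 1/61=0.0164, 12/61=0.1967, 15/61=0.2459, 15/61=0.2459, 18/61=0.2951
Proportions for Species C (n=86): 11/86=0.1279, 1/86=0.0116, 1/86=0.0116, 40/86=0.4651, 33/86=0.3837
Σ|p₁ᵢ − p₂ᵢ| = 0.1115 + 0.1851 + 0.2343 + 0.2192 + 0.0886 = 0.8387
D = 1 − ½ × 0.8387 = 1 − 0.41935 = 0.58065

0.58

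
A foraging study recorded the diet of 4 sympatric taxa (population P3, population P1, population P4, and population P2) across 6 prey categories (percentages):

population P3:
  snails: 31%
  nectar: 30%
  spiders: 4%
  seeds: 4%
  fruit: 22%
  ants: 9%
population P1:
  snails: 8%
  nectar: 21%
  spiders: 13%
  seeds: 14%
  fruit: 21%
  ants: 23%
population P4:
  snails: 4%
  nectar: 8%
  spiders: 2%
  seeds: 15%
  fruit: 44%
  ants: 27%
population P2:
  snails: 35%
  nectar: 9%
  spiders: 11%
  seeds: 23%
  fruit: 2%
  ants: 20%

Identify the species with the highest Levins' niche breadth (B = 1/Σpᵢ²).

Convert percentages to proportions (divide by 100).
Σp_P3ᵢ² = 0.31² + 0.30² + 0.04² + 0.04² + 0.22² + 0.09² = 0.0961 + 0.0900 + 0.0016 + 0.0016 + 0.0484 + 0.0081 = 0.2458
B_P3 = 1 / 0.2458 = 4.0683
Σp_P1ᵢ² = 0.08² + 0.21² + 0.13² + 0.14² + 0.21² + 0.23² = 0.0064 + 0.0441 + 0.0169 + 0.0196 + 0.0441 + 0.0529 = 0.1840
B_P1 = 1 / 0.1840 = 5.4348
Σp_P4ᵢ² = 0.04² + 0.08² + 0.02² + 0.15² + 0.44² + 0.27² = 0.0016 + 0.0064 + 0.0004 + 0.0225 + 0.1936 + 0.0729 = 0.2974
B_P4 = 1 / 0.2974 = 3.3625
Σp_P2ᵢ² = 0.35² + 0.09² + 0.11² + 0.23² + 0.02² + 0.20² = 0.1225 + 0.0081 + 0.0121 + 0.0529 + 0.0004 + 0.0400 = 0.2360
B_P2 = 1 / 0.2360 = 4.2373
Highest B → broadest niche (most generalist): population P1 (B = 5.43).

population P1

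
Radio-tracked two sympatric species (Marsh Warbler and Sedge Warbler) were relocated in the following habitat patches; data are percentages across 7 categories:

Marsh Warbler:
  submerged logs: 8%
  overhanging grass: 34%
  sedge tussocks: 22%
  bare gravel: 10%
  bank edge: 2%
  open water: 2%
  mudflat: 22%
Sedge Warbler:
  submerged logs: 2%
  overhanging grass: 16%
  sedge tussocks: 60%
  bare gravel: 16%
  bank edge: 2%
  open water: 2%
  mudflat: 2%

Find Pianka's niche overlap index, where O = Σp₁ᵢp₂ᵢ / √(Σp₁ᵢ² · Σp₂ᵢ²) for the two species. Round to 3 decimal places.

Convert percentages to proportions (divide by 100).
Σ p₁ᵢp₂ᵢ = 0.0016 + 0.0544 + 0.1320 + 0.0160 + 0.0004 + 0.0004 + 0.0044 = 0.2092
Σp_1ᵢ² = 0.08² + 0.34² + 0.22² + 0.10² + 0.02² + 0.02² + 0.22² = 0.0064 + 0.1156 + 0.0484 + 0.0100 + 0.0004 + 0.0004 + 0.0484 = 0.2296
Σp_2ᵢ² = 0.02² + 0.16² + 0.60² + 0.16² + 0.02² + 0.02² + 0.02² = 0.0004 + 0.0256 + 0.3600 + 0.0256 + 0.0004 + 0.0004 + 0.0004 = 0.4128
O = 0.2092 / √(0.2296 × 0.4128) = 0.2092 / 0.307862 = 0.67953

0.680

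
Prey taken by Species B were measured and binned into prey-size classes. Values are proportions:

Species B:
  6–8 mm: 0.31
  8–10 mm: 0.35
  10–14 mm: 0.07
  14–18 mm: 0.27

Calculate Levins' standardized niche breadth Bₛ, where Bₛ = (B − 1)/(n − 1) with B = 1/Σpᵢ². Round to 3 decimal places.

Σpᵢ² = 0.31² + 0.35² + 0.07² + 0.27² = 0.0961 + 0.1225 + 0.0049 + 0.0729 = 0.2964
B = 1 / 0.2964 = 3.37382
Bₛ = (B − 1)/(n − 1) = (3.37382 − 1)/(4 − 1) = 2.37382/3 = 0.79127

0.791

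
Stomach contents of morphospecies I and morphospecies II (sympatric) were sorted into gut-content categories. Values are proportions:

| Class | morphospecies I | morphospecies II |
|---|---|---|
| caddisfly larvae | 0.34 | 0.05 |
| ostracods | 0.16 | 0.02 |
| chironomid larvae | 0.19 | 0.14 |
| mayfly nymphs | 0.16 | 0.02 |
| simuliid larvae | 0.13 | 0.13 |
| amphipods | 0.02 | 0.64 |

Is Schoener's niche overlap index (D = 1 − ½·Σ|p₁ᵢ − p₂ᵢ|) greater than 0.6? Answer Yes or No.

No

Σ|p₁ᵢ − p₂ᵢ| = 0.29 + 0.14 + 0.05 + 0.14 + 0.00 + 0.62 = 1.24
D = 1 − ½ × 1.24 = 1 − 0.620 = 0.3800
D = 0.3800 < 0.6 → No.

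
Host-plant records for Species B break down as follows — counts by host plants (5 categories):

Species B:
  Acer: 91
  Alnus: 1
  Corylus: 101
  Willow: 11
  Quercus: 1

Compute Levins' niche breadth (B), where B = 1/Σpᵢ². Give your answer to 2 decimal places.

Proportions for Species B (n=205): 91/205=0.4439, 1/205=0.0049, 101/205=0.4927, 11/205=0.0537, 1/205=0.0049
Σpᵢ² = 0.4439² + 0.0049² + 0.4927² + 0.0537² + 0.0049² = 0.197047 + 0.000024 + 0.242753 + 0.002884 + 0.000024 = 0.442732
B = 1 / 0.442732 = 2.2587

2.26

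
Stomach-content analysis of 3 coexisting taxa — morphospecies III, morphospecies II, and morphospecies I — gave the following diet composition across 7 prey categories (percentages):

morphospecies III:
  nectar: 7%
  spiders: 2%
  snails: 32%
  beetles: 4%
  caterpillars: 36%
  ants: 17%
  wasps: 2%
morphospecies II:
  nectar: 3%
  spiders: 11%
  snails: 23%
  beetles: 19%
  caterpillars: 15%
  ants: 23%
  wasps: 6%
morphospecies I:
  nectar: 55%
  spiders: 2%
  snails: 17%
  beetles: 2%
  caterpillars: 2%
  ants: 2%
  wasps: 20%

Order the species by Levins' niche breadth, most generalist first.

Convert percentages to proportions (divide by 100).
Σp_IIIᵢ² = 0.07² + 0.02² + 0.32² + 0.04² + 0.36² + 0.17² + 0.02² = 0.0049 + 0.0004 + 0.1024 + 0.0016 + 0.1296 + 0.0289 + 0.0004 = 0.2682
B_III = 1 / 0.2682 = 3.7286
Σp_IIᵢ² = 0.03² + 0.11² + 0.23² + 0.19² + 0.15² + 0.23² + 0.06² = 0.0009 + 0.0121 + 0.0529 + 0.0361 + 0.0225 + 0.0529 + 0.0036 = 0.1810
B_II = 1 / 0.1810 = 5.5249
Σp_Iᵢ² = 0.55² + 0.02² + 0.17² + 0.02² + 0.02² + 0.02² + 0.20² = 0.3025 + 0.0004 + 0.0289 + 0.0004 + 0.0004 + 0.0004 + 0.0400 = 0.3730
B_I = 1 / 0.3730 = 2.6810
Ranking by B (broadest → narrowest): morphospecies II (5.52) > morphospecies III (3.73) > morphospecies I (2.68)

morphospecies II > morphospecies III > morphospecies I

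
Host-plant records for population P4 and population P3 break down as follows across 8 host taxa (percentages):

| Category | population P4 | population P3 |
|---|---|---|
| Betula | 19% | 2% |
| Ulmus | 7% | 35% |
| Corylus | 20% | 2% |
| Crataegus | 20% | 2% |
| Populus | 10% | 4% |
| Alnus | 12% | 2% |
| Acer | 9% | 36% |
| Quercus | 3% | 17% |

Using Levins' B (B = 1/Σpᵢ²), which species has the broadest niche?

Convert percentages to proportions (divide by 100).
Σp_P4ᵢ² = 0.19² + 0.07² + 0.20² + 0.20² + 0.10² + 0.12² + 0.09² + 0.03² = 0.0361 + 0.0049 + 0.0400 + 0.0400 + 0.0100 + 0.0144 + 0.0081 + 0.0009 = 0.1544
B_P4 = 1 / 0.1544 = 6.4767
Σp_P3ᵢ² = 0.02² + 0.35² + 0.02² + 0.02² + 0.04² + 0.02² + 0.36² + 0.17² = 0.0004 + 0.1225 + 0.0004 + 0.0004 + 0.0016 + 0.0004 + 0.1296 + 0.0289 = 0.2842
B_P3 = 1 / 0.2842 = 3.5186
Highest B → broadest niche (most generalist): population P4 (B = 6.48).

population P4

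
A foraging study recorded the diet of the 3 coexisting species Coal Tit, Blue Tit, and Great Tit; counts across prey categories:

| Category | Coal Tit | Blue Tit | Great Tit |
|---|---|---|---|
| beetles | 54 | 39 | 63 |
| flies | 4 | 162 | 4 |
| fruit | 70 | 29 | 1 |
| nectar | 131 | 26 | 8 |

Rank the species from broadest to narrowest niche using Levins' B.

Coal Tit > Blue Tit > Great Tit

Proportions for Coal Tit (n=259): 54/259=0.2085, 4/259=0.0154, 70/259=0.2703, 131/259=0.5058
Proportions for Blue Tit (n=256): 39/256=0.1523, 162/256=0.6328, 29/256=0.1133, 26/256=0.1016
Proportions for Great Tit (n=76): 63/76=0.8289, 4/76=0.0526, 1/76=0.0132, 8/76=0.1053
Σp_Coalᵢ² = 0.2085² + 0.0154² + 0.2703² + 0.5058² = 0.043472 + 0.000237 + 0.073062 + 0.255834 = 0.372605
B_Coal = 1 / 0.372605 = 2.6838
Σp_Blueᵢ² = 0.1523² + 0.6328² + 0.1133² + 0.1016² = 0.023195 + 0.400436 + 0.012837 + 0.010323 = 0.446791
B_Blue = 1 / 0.446791 = 2.2382
Σp_Greaᵢ² = 0.8289² + 0.0526² + 0.0132² + 0.1053² = 0.687075 + 0.002767 + 0.000174 + 0.011088 = 0.701104
B_Grea = 1 / 0.701104 = 1.4263
Ranking by B (broadest → narrowest): Coal Tit (2.68) > Blue Tit (2.24) > Great Tit (1.43)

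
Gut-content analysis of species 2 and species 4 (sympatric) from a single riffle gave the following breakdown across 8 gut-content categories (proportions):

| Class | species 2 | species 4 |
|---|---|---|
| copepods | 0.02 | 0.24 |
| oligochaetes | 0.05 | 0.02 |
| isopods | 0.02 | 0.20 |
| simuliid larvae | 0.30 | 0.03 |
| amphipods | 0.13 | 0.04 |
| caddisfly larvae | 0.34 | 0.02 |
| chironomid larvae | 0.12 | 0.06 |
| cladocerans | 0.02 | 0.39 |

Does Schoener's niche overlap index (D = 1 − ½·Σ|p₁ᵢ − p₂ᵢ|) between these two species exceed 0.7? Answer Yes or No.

No

Σ|p₁ᵢ − p₂ᵢ| = 0.22 + 0.03 + 0.18 + 0.27 + 0.09 + 0.32 + 0.06 + 0.37 = 1.54
D = 1 − ½ × 1.54 = 1 − 0.770 = 0.2300
D = 0.2300 < 0.7 → No.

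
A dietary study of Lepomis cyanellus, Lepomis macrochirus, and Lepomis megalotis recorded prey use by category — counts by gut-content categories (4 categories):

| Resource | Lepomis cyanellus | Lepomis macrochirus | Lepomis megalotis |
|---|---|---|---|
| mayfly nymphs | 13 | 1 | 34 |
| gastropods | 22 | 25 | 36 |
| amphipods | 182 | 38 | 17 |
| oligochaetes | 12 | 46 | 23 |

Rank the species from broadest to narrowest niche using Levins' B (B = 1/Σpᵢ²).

Proportions for Lepomis cyanellus (n=229): 13/229=0.0568, 22/229=0.0961, 182/229=0.7948, 12/229=0.0524
Proportions for Lepomis macrochirus (n=110): 1/110=0.0091, 25/110=0.2273, 38/110=0.3455, 46/110=0.4182
Proportions for Lepomis megalotis (n=110): 34/110=0.3091, 36/110=0.3273, 17/110=0.1545, 23/110=0.2091
Σp_cyanᵢ² = 0.0568² + 0.0961² + 0.7948² + 0.0524² = 0.003226 + 0.009235 + 0.631707 + 0.002746 = 0.646914
B_cyan = 1 / 0.646914 = 1.5458
Σp_macrᵢ² = 0.0091² + 0.2273² + 0.3455² + 0.4182² = 0.000083 + 0.051665 + 0.119370 + 0.174891 = 0.346009
B_macr = 1 / 0.346009 = 2.8901
Σp_megaᵢ² = 0.3091² + 0.3273² + 0.1545² + 0.2091² = 0.095543 + 0.107125 + 0.023870 + 0.043723 = 0.270261
B_mega = 1 / 0.270261 = 3.7001
Ranking by B (broadest → narrowest): Lepomis megalotis (3.70) > Lepomis macrochirus (2.89) > Lepomis cyanellus (1.55)

Lepomis megalotis > Lepomis macrochirus > Lepomis cyanellus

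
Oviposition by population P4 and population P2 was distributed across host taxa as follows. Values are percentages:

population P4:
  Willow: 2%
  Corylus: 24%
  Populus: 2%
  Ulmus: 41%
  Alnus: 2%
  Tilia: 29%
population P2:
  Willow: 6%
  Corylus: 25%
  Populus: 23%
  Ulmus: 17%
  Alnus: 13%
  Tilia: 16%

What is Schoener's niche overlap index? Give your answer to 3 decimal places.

Convert percentages to proportions (divide by 100).
Σ|p₁ᵢ − p₂ᵢ| = 0.04 + 0.01 + 0.21 + 0.24 + 0.11 + 0.13 = 0.74
D = 1 − ½ × 0.74 = 1 − 0.370 = 0.63000

0.630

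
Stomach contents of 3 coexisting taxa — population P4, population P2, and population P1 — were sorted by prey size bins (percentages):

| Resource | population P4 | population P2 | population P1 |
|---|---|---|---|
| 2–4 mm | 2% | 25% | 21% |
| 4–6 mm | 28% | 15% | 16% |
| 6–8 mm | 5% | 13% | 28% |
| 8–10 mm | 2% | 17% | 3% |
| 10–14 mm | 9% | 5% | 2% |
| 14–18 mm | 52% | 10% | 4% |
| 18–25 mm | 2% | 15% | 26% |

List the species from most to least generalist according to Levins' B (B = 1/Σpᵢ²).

Convert percentages to proportions (divide by 100).
Σp_P4ᵢ² = 0.02² + 0.28² + 0.05² + 0.02² + 0.09² + 0.52² + 0.02² = 0.0004 + 0.0784 + 0.0025 + 0.0004 + 0.0081 + 0.2704 + 0.0004 = 0.3606
B_P4 = 1 / 0.3606 = 2.7732
Σp_P2ᵢ² = 0.25² + 0.15² + 0.13² + 0.17² + 0.05² + 0.10² + 0.15² = 0.0625 + 0.0225 + 0.0169 + 0.0289 + 0.0025 + 0.0100 + 0.0225 = 0.1658
B_P2 = 1 / 0.1658 = 6.0314
Σp_P1ᵢ² = 0.21² + 0.16² + 0.28² + 0.03² + 0.02² + 0.04² + 0.26² = 0.0441 + 0.0256 + 0.0784 + 0.0009 + 0.0004 + 0.0016 + 0.0676 = 0.2186
B_P1 = 1 / 0.2186 = 4.5746
Ranking by B (broadest → narrowest): population P2 (6.03) > population P1 (4.57) > population P4 (2.77)

population P2 > population P1 > population P4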